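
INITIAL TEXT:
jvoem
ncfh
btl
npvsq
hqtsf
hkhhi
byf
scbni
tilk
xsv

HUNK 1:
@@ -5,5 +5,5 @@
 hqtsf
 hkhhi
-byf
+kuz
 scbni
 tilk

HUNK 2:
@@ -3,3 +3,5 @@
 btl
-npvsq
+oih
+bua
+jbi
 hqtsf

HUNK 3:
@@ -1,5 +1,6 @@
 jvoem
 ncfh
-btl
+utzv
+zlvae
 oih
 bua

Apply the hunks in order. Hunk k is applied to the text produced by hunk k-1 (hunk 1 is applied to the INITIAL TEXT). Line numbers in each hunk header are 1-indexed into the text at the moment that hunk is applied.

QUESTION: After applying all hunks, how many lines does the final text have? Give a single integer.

Answer: 13

Derivation:
Hunk 1: at line 5 remove [byf] add [kuz] -> 10 lines: jvoem ncfh btl npvsq hqtsf hkhhi kuz scbni tilk xsv
Hunk 2: at line 3 remove [npvsq] add [oih,bua,jbi] -> 12 lines: jvoem ncfh btl oih bua jbi hqtsf hkhhi kuz scbni tilk xsv
Hunk 3: at line 1 remove [btl] add [utzv,zlvae] -> 13 lines: jvoem ncfh utzv zlvae oih bua jbi hqtsf hkhhi kuz scbni tilk xsv
Final line count: 13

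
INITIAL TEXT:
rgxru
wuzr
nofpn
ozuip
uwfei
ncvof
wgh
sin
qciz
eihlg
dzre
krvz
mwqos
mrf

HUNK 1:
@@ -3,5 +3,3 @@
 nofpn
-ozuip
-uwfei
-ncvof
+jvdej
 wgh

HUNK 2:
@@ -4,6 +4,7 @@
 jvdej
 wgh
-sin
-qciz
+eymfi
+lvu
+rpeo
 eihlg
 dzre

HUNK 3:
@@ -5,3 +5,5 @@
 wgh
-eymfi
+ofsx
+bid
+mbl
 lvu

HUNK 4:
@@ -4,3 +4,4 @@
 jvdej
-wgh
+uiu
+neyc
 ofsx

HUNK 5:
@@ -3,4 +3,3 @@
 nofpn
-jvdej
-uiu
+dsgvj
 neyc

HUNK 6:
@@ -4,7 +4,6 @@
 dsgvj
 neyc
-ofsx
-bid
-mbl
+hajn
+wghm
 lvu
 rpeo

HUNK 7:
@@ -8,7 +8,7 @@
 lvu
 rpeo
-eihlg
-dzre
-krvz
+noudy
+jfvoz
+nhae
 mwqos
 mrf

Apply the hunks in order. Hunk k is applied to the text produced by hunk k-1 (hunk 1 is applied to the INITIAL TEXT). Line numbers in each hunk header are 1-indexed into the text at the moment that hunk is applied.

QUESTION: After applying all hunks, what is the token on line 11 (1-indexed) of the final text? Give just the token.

Hunk 1: at line 3 remove [ozuip,uwfei,ncvof] add [jvdej] -> 12 lines: rgxru wuzr nofpn jvdej wgh sin qciz eihlg dzre krvz mwqos mrf
Hunk 2: at line 4 remove [sin,qciz] add [eymfi,lvu,rpeo] -> 13 lines: rgxru wuzr nofpn jvdej wgh eymfi lvu rpeo eihlg dzre krvz mwqos mrf
Hunk 3: at line 5 remove [eymfi] add [ofsx,bid,mbl] -> 15 lines: rgxru wuzr nofpn jvdej wgh ofsx bid mbl lvu rpeo eihlg dzre krvz mwqos mrf
Hunk 4: at line 4 remove [wgh] add [uiu,neyc] -> 16 lines: rgxru wuzr nofpn jvdej uiu neyc ofsx bid mbl lvu rpeo eihlg dzre krvz mwqos mrf
Hunk 5: at line 3 remove [jvdej,uiu] add [dsgvj] -> 15 lines: rgxru wuzr nofpn dsgvj neyc ofsx bid mbl lvu rpeo eihlg dzre krvz mwqos mrf
Hunk 6: at line 4 remove [ofsx,bid,mbl] add [hajn,wghm] -> 14 lines: rgxru wuzr nofpn dsgvj neyc hajn wghm lvu rpeo eihlg dzre krvz mwqos mrf
Hunk 7: at line 8 remove [eihlg,dzre,krvz] add [noudy,jfvoz,nhae] -> 14 lines: rgxru wuzr nofpn dsgvj neyc hajn wghm lvu rpeo noudy jfvoz nhae mwqos mrf
Final line 11: jfvoz

Answer: jfvoz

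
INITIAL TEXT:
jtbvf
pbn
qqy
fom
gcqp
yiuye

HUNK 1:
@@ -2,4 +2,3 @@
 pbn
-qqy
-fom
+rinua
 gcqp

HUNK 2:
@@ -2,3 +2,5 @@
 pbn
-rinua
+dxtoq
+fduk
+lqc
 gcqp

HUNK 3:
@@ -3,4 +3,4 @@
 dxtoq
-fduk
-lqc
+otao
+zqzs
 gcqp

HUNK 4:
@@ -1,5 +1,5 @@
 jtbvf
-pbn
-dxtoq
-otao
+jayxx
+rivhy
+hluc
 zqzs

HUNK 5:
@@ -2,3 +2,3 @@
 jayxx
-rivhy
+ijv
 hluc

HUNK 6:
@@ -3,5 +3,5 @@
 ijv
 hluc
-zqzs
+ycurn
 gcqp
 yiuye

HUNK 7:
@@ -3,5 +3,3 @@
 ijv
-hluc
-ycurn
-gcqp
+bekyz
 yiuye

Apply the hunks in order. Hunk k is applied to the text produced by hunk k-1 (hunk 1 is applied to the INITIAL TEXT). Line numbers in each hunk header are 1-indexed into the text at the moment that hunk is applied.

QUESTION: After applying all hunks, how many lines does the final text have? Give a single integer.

Answer: 5

Derivation:
Hunk 1: at line 2 remove [qqy,fom] add [rinua] -> 5 lines: jtbvf pbn rinua gcqp yiuye
Hunk 2: at line 2 remove [rinua] add [dxtoq,fduk,lqc] -> 7 lines: jtbvf pbn dxtoq fduk lqc gcqp yiuye
Hunk 3: at line 3 remove [fduk,lqc] add [otao,zqzs] -> 7 lines: jtbvf pbn dxtoq otao zqzs gcqp yiuye
Hunk 4: at line 1 remove [pbn,dxtoq,otao] add [jayxx,rivhy,hluc] -> 7 lines: jtbvf jayxx rivhy hluc zqzs gcqp yiuye
Hunk 5: at line 2 remove [rivhy] add [ijv] -> 7 lines: jtbvf jayxx ijv hluc zqzs gcqp yiuye
Hunk 6: at line 3 remove [zqzs] add [ycurn] -> 7 lines: jtbvf jayxx ijv hluc ycurn gcqp yiuye
Hunk 7: at line 3 remove [hluc,ycurn,gcqp] add [bekyz] -> 5 lines: jtbvf jayxx ijv bekyz yiuye
Final line count: 5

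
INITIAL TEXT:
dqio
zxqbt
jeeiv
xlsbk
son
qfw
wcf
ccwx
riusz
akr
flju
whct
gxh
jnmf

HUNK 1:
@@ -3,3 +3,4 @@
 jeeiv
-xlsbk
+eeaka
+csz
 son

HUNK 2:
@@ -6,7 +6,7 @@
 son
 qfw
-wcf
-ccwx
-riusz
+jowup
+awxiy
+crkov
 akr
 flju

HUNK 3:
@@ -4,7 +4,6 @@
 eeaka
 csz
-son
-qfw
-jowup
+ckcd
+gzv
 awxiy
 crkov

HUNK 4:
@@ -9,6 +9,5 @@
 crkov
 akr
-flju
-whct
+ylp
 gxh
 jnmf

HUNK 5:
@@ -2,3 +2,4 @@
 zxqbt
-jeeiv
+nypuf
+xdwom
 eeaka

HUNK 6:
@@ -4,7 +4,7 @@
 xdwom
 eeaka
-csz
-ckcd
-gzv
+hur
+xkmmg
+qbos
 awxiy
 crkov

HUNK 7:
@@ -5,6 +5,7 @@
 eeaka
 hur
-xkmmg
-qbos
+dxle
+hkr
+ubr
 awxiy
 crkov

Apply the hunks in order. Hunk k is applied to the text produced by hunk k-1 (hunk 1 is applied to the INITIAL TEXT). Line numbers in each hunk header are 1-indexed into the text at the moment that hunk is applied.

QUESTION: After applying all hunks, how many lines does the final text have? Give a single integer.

Hunk 1: at line 3 remove [xlsbk] add [eeaka,csz] -> 15 lines: dqio zxqbt jeeiv eeaka csz son qfw wcf ccwx riusz akr flju whct gxh jnmf
Hunk 2: at line 6 remove [wcf,ccwx,riusz] add [jowup,awxiy,crkov] -> 15 lines: dqio zxqbt jeeiv eeaka csz son qfw jowup awxiy crkov akr flju whct gxh jnmf
Hunk 3: at line 4 remove [son,qfw,jowup] add [ckcd,gzv] -> 14 lines: dqio zxqbt jeeiv eeaka csz ckcd gzv awxiy crkov akr flju whct gxh jnmf
Hunk 4: at line 9 remove [flju,whct] add [ylp] -> 13 lines: dqio zxqbt jeeiv eeaka csz ckcd gzv awxiy crkov akr ylp gxh jnmf
Hunk 5: at line 2 remove [jeeiv] add [nypuf,xdwom] -> 14 lines: dqio zxqbt nypuf xdwom eeaka csz ckcd gzv awxiy crkov akr ylp gxh jnmf
Hunk 6: at line 4 remove [csz,ckcd,gzv] add [hur,xkmmg,qbos] -> 14 lines: dqio zxqbt nypuf xdwom eeaka hur xkmmg qbos awxiy crkov akr ylp gxh jnmf
Hunk 7: at line 5 remove [xkmmg,qbos] add [dxle,hkr,ubr] -> 15 lines: dqio zxqbt nypuf xdwom eeaka hur dxle hkr ubr awxiy crkov akr ylp gxh jnmf
Final line count: 15

Answer: 15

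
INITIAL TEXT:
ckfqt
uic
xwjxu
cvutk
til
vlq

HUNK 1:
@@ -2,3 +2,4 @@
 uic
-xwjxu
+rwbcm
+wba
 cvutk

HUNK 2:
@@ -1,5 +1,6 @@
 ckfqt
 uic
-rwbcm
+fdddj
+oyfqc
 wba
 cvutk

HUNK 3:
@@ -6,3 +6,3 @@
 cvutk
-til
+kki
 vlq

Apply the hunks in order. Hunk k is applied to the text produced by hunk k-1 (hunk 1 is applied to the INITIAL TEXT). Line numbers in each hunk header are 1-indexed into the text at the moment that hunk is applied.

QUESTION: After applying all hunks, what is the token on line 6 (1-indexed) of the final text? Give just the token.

Hunk 1: at line 2 remove [xwjxu] add [rwbcm,wba] -> 7 lines: ckfqt uic rwbcm wba cvutk til vlq
Hunk 2: at line 1 remove [rwbcm] add [fdddj,oyfqc] -> 8 lines: ckfqt uic fdddj oyfqc wba cvutk til vlq
Hunk 3: at line 6 remove [til] add [kki] -> 8 lines: ckfqt uic fdddj oyfqc wba cvutk kki vlq
Final line 6: cvutk

Answer: cvutk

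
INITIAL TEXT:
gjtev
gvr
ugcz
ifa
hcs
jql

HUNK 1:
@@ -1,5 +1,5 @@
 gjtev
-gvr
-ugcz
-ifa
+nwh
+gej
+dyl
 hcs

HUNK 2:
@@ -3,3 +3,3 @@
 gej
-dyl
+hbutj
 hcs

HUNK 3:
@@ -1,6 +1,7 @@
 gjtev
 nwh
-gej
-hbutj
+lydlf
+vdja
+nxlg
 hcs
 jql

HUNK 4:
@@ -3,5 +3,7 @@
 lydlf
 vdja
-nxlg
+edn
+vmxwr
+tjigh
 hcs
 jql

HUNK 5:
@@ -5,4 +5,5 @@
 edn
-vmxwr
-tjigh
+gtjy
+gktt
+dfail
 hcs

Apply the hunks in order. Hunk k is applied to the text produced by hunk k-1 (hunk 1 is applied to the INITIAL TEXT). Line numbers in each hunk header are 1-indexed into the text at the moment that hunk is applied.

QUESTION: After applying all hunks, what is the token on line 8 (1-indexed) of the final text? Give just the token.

Hunk 1: at line 1 remove [gvr,ugcz,ifa] add [nwh,gej,dyl] -> 6 lines: gjtev nwh gej dyl hcs jql
Hunk 2: at line 3 remove [dyl] add [hbutj] -> 6 lines: gjtev nwh gej hbutj hcs jql
Hunk 3: at line 1 remove [gej,hbutj] add [lydlf,vdja,nxlg] -> 7 lines: gjtev nwh lydlf vdja nxlg hcs jql
Hunk 4: at line 3 remove [nxlg] add [edn,vmxwr,tjigh] -> 9 lines: gjtev nwh lydlf vdja edn vmxwr tjigh hcs jql
Hunk 5: at line 5 remove [vmxwr,tjigh] add [gtjy,gktt,dfail] -> 10 lines: gjtev nwh lydlf vdja edn gtjy gktt dfail hcs jql
Final line 8: dfail

Answer: dfail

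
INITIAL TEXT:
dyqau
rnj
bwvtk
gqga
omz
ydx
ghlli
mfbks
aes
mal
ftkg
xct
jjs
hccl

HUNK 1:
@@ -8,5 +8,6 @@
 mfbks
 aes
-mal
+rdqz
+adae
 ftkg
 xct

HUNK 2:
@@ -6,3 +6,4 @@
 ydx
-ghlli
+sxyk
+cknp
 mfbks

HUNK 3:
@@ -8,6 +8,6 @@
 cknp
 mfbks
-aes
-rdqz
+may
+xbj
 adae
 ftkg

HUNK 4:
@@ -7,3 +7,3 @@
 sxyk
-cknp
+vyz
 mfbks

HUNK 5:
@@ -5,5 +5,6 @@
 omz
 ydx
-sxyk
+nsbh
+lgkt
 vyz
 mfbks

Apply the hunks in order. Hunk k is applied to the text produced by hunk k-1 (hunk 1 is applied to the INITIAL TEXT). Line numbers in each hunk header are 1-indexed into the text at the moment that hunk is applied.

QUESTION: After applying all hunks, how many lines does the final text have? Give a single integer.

Hunk 1: at line 8 remove [mal] add [rdqz,adae] -> 15 lines: dyqau rnj bwvtk gqga omz ydx ghlli mfbks aes rdqz adae ftkg xct jjs hccl
Hunk 2: at line 6 remove [ghlli] add [sxyk,cknp] -> 16 lines: dyqau rnj bwvtk gqga omz ydx sxyk cknp mfbks aes rdqz adae ftkg xct jjs hccl
Hunk 3: at line 8 remove [aes,rdqz] add [may,xbj] -> 16 lines: dyqau rnj bwvtk gqga omz ydx sxyk cknp mfbks may xbj adae ftkg xct jjs hccl
Hunk 4: at line 7 remove [cknp] add [vyz] -> 16 lines: dyqau rnj bwvtk gqga omz ydx sxyk vyz mfbks may xbj adae ftkg xct jjs hccl
Hunk 5: at line 5 remove [sxyk] add [nsbh,lgkt] -> 17 lines: dyqau rnj bwvtk gqga omz ydx nsbh lgkt vyz mfbks may xbj adae ftkg xct jjs hccl
Final line count: 17

Answer: 17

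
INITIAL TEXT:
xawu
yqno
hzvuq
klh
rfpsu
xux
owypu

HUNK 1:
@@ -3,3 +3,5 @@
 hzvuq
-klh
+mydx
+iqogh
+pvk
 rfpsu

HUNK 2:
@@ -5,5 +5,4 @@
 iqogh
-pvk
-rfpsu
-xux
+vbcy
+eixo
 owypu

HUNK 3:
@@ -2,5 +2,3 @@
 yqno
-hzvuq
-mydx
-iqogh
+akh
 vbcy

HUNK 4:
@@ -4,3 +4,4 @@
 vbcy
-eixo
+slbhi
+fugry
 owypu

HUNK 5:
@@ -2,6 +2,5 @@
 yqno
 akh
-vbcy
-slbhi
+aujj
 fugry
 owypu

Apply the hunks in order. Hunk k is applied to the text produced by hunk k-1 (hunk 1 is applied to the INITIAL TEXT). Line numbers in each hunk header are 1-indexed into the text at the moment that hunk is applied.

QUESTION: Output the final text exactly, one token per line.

Hunk 1: at line 3 remove [klh] add [mydx,iqogh,pvk] -> 9 lines: xawu yqno hzvuq mydx iqogh pvk rfpsu xux owypu
Hunk 2: at line 5 remove [pvk,rfpsu,xux] add [vbcy,eixo] -> 8 lines: xawu yqno hzvuq mydx iqogh vbcy eixo owypu
Hunk 3: at line 2 remove [hzvuq,mydx,iqogh] add [akh] -> 6 lines: xawu yqno akh vbcy eixo owypu
Hunk 4: at line 4 remove [eixo] add [slbhi,fugry] -> 7 lines: xawu yqno akh vbcy slbhi fugry owypu
Hunk 5: at line 2 remove [vbcy,slbhi] add [aujj] -> 6 lines: xawu yqno akh aujj fugry owypu

Answer: xawu
yqno
akh
aujj
fugry
owypu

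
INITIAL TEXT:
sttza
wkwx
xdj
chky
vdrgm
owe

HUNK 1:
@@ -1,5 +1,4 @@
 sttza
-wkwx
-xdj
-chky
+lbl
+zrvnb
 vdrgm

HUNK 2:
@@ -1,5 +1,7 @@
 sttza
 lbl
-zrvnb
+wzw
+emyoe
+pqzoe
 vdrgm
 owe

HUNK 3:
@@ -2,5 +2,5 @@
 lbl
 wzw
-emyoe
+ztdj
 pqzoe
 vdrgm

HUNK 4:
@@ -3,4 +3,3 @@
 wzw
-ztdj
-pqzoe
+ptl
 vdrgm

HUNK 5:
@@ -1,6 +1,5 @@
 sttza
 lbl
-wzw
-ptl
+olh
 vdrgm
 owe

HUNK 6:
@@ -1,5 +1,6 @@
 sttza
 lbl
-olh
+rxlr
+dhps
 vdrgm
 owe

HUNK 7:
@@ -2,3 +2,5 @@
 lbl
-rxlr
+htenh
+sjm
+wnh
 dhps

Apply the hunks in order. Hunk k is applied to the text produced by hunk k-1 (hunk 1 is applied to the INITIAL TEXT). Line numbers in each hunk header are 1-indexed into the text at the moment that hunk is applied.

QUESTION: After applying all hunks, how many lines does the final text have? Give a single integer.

Answer: 8

Derivation:
Hunk 1: at line 1 remove [wkwx,xdj,chky] add [lbl,zrvnb] -> 5 lines: sttza lbl zrvnb vdrgm owe
Hunk 2: at line 1 remove [zrvnb] add [wzw,emyoe,pqzoe] -> 7 lines: sttza lbl wzw emyoe pqzoe vdrgm owe
Hunk 3: at line 2 remove [emyoe] add [ztdj] -> 7 lines: sttza lbl wzw ztdj pqzoe vdrgm owe
Hunk 4: at line 3 remove [ztdj,pqzoe] add [ptl] -> 6 lines: sttza lbl wzw ptl vdrgm owe
Hunk 5: at line 1 remove [wzw,ptl] add [olh] -> 5 lines: sttza lbl olh vdrgm owe
Hunk 6: at line 1 remove [olh] add [rxlr,dhps] -> 6 lines: sttza lbl rxlr dhps vdrgm owe
Hunk 7: at line 2 remove [rxlr] add [htenh,sjm,wnh] -> 8 lines: sttza lbl htenh sjm wnh dhps vdrgm owe
Final line count: 8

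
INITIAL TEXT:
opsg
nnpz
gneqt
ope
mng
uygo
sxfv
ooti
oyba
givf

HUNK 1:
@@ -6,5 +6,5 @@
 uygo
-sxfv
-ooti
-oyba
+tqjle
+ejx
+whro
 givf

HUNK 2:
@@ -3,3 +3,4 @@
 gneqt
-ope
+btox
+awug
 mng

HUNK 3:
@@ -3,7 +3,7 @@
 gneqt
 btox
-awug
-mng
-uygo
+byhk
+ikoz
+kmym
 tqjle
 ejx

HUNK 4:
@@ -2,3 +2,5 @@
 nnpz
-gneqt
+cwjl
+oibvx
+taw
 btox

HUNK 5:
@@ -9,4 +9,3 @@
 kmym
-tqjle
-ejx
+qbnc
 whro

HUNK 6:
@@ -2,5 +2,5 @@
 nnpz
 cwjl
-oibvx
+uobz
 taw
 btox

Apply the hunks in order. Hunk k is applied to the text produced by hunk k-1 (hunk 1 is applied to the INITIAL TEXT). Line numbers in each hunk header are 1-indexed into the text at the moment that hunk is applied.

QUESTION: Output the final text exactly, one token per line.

Hunk 1: at line 6 remove [sxfv,ooti,oyba] add [tqjle,ejx,whro] -> 10 lines: opsg nnpz gneqt ope mng uygo tqjle ejx whro givf
Hunk 2: at line 3 remove [ope] add [btox,awug] -> 11 lines: opsg nnpz gneqt btox awug mng uygo tqjle ejx whro givf
Hunk 3: at line 3 remove [awug,mng,uygo] add [byhk,ikoz,kmym] -> 11 lines: opsg nnpz gneqt btox byhk ikoz kmym tqjle ejx whro givf
Hunk 4: at line 2 remove [gneqt] add [cwjl,oibvx,taw] -> 13 lines: opsg nnpz cwjl oibvx taw btox byhk ikoz kmym tqjle ejx whro givf
Hunk 5: at line 9 remove [tqjle,ejx] add [qbnc] -> 12 lines: opsg nnpz cwjl oibvx taw btox byhk ikoz kmym qbnc whro givf
Hunk 6: at line 2 remove [oibvx] add [uobz] -> 12 lines: opsg nnpz cwjl uobz taw btox byhk ikoz kmym qbnc whro givf

Answer: opsg
nnpz
cwjl
uobz
taw
btox
byhk
ikoz
kmym
qbnc
whro
givf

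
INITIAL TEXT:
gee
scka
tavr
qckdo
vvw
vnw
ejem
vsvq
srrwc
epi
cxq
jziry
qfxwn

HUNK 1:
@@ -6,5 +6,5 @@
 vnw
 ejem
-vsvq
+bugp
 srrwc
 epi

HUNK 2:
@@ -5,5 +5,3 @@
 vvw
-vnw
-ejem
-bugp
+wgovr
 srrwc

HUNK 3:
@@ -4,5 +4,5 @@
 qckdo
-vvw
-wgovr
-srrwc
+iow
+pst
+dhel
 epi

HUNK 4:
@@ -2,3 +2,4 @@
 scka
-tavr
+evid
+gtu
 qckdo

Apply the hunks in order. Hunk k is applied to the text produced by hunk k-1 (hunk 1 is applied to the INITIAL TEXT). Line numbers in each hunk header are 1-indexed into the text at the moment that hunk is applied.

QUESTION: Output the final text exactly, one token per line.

Hunk 1: at line 6 remove [vsvq] add [bugp] -> 13 lines: gee scka tavr qckdo vvw vnw ejem bugp srrwc epi cxq jziry qfxwn
Hunk 2: at line 5 remove [vnw,ejem,bugp] add [wgovr] -> 11 lines: gee scka tavr qckdo vvw wgovr srrwc epi cxq jziry qfxwn
Hunk 3: at line 4 remove [vvw,wgovr,srrwc] add [iow,pst,dhel] -> 11 lines: gee scka tavr qckdo iow pst dhel epi cxq jziry qfxwn
Hunk 4: at line 2 remove [tavr] add [evid,gtu] -> 12 lines: gee scka evid gtu qckdo iow pst dhel epi cxq jziry qfxwn

Answer: gee
scka
evid
gtu
qckdo
iow
pst
dhel
epi
cxq
jziry
qfxwn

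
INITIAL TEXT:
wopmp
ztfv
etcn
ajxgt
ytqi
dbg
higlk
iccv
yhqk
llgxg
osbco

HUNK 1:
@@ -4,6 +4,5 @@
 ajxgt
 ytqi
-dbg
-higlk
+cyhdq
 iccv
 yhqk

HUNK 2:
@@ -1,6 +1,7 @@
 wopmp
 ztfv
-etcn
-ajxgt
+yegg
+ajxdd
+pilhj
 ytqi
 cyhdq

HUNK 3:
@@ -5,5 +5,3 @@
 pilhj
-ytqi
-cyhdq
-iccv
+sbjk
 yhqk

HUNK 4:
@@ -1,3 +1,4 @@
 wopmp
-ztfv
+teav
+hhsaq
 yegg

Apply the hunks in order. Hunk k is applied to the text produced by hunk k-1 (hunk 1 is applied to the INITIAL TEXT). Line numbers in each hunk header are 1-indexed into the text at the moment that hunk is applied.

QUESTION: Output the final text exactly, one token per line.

Answer: wopmp
teav
hhsaq
yegg
ajxdd
pilhj
sbjk
yhqk
llgxg
osbco

Derivation:
Hunk 1: at line 4 remove [dbg,higlk] add [cyhdq] -> 10 lines: wopmp ztfv etcn ajxgt ytqi cyhdq iccv yhqk llgxg osbco
Hunk 2: at line 1 remove [etcn,ajxgt] add [yegg,ajxdd,pilhj] -> 11 lines: wopmp ztfv yegg ajxdd pilhj ytqi cyhdq iccv yhqk llgxg osbco
Hunk 3: at line 5 remove [ytqi,cyhdq,iccv] add [sbjk] -> 9 lines: wopmp ztfv yegg ajxdd pilhj sbjk yhqk llgxg osbco
Hunk 4: at line 1 remove [ztfv] add [teav,hhsaq] -> 10 lines: wopmp teav hhsaq yegg ajxdd pilhj sbjk yhqk llgxg osbco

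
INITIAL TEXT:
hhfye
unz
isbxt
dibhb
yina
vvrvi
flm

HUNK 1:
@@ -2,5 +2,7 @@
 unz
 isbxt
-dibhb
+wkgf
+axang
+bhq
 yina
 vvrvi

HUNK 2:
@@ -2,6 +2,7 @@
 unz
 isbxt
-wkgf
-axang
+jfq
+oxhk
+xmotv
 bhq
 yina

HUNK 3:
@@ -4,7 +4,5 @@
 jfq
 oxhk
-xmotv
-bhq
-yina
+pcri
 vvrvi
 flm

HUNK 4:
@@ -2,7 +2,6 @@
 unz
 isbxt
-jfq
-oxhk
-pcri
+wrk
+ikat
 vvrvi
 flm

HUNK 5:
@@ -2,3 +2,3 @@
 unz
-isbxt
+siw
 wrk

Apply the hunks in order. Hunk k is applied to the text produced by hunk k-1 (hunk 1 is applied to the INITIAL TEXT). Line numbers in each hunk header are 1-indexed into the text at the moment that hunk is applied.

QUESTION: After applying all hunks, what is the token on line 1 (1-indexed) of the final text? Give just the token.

Hunk 1: at line 2 remove [dibhb] add [wkgf,axang,bhq] -> 9 lines: hhfye unz isbxt wkgf axang bhq yina vvrvi flm
Hunk 2: at line 2 remove [wkgf,axang] add [jfq,oxhk,xmotv] -> 10 lines: hhfye unz isbxt jfq oxhk xmotv bhq yina vvrvi flm
Hunk 3: at line 4 remove [xmotv,bhq,yina] add [pcri] -> 8 lines: hhfye unz isbxt jfq oxhk pcri vvrvi flm
Hunk 4: at line 2 remove [jfq,oxhk,pcri] add [wrk,ikat] -> 7 lines: hhfye unz isbxt wrk ikat vvrvi flm
Hunk 5: at line 2 remove [isbxt] add [siw] -> 7 lines: hhfye unz siw wrk ikat vvrvi flm
Final line 1: hhfye

Answer: hhfye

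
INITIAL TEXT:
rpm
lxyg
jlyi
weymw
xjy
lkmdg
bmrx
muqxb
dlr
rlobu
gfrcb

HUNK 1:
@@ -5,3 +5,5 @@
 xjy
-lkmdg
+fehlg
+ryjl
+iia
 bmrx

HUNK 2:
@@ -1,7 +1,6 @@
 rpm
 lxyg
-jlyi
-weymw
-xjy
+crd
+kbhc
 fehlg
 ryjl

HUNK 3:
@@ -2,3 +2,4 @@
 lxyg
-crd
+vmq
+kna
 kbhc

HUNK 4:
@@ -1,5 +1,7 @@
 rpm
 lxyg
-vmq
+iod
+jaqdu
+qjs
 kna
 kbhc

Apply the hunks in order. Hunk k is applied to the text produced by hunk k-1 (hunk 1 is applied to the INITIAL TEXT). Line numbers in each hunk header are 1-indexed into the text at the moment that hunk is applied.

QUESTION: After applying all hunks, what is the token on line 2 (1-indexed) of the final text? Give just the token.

Hunk 1: at line 5 remove [lkmdg] add [fehlg,ryjl,iia] -> 13 lines: rpm lxyg jlyi weymw xjy fehlg ryjl iia bmrx muqxb dlr rlobu gfrcb
Hunk 2: at line 1 remove [jlyi,weymw,xjy] add [crd,kbhc] -> 12 lines: rpm lxyg crd kbhc fehlg ryjl iia bmrx muqxb dlr rlobu gfrcb
Hunk 3: at line 2 remove [crd] add [vmq,kna] -> 13 lines: rpm lxyg vmq kna kbhc fehlg ryjl iia bmrx muqxb dlr rlobu gfrcb
Hunk 4: at line 1 remove [vmq] add [iod,jaqdu,qjs] -> 15 lines: rpm lxyg iod jaqdu qjs kna kbhc fehlg ryjl iia bmrx muqxb dlr rlobu gfrcb
Final line 2: lxyg

Answer: lxyg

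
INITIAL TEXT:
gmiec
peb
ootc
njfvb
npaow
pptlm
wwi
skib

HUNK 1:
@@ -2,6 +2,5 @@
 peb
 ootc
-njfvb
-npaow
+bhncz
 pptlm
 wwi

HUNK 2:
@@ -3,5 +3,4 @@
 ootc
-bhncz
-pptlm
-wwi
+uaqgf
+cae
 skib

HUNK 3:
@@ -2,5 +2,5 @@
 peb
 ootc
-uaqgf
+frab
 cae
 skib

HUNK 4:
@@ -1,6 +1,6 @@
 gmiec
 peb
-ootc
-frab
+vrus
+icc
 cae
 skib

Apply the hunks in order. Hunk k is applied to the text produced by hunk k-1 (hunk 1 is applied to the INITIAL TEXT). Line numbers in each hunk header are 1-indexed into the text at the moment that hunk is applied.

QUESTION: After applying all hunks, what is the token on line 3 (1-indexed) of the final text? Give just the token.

Answer: vrus

Derivation:
Hunk 1: at line 2 remove [njfvb,npaow] add [bhncz] -> 7 lines: gmiec peb ootc bhncz pptlm wwi skib
Hunk 2: at line 3 remove [bhncz,pptlm,wwi] add [uaqgf,cae] -> 6 lines: gmiec peb ootc uaqgf cae skib
Hunk 3: at line 2 remove [uaqgf] add [frab] -> 6 lines: gmiec peb ootc frab cae skib
Hunk 4: at line 1 remove [ootc,frab] add [vrus,icc] -> 6 lines: gmiec peb vrus icc cae skib
Final line 3: vrus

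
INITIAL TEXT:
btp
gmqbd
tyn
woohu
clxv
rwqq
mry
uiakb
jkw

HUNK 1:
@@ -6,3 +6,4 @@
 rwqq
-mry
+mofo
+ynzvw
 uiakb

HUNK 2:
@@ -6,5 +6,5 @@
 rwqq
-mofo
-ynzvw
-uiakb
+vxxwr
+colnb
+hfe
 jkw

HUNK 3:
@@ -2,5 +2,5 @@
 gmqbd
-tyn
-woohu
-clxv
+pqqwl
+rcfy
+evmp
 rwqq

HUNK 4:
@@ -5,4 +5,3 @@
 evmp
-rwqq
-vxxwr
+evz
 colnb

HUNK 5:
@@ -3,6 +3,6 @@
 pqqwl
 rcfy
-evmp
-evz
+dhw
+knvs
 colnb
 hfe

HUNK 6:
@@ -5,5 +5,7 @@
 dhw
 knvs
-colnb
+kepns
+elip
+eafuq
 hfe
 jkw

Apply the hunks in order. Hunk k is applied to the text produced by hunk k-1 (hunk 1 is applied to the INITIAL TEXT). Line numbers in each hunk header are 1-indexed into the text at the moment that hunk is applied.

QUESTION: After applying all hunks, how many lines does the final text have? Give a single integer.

Answer: 11

Derivation:
Hunk 1: at line 6 remove [mry] add [mofo,ynzvw] -> 10 lines: btp gmqbd tyn woohu clxv rwqq mofo ynzvw uiakb jkw
Hunk 2: at line 6 remove [mofo,ynzvw,uiakb] add [vxxwr,colnb,hfe] -> 10 lines: btp gmqbd tyn woohu clxv rwqq vxxwr colnb hfe jkw
Hunk 3: at line 2 remove [tyn,woohu,clxv] add [pqqwl,rcfy,evmp] -> 10 lines: btp gmqbd pqqwl rcfy evmp rwqq vxxwr colnb hfe jkw
Hunk 4: at line 5 remove [rwqq,vxxwr] add [evz] -> 9 lines: btp gmqbd pqqwl rcfy evmp evz colnb hfe jkw
Hunk 5: at line 3 remove [evmp,evz] add [dhw,knvs] -> 9 lines: btp gmqbd pqqwl rcfy dhw knvs colnb hfe jkw
Hunk 6: at line 5 remove [colnb] add [kepns,elip,eafuq] -> 11 lines: btp gmqbd pqqwl rcfy dhw knvs kepns elip eafuq hfe jkw
Final line count: 11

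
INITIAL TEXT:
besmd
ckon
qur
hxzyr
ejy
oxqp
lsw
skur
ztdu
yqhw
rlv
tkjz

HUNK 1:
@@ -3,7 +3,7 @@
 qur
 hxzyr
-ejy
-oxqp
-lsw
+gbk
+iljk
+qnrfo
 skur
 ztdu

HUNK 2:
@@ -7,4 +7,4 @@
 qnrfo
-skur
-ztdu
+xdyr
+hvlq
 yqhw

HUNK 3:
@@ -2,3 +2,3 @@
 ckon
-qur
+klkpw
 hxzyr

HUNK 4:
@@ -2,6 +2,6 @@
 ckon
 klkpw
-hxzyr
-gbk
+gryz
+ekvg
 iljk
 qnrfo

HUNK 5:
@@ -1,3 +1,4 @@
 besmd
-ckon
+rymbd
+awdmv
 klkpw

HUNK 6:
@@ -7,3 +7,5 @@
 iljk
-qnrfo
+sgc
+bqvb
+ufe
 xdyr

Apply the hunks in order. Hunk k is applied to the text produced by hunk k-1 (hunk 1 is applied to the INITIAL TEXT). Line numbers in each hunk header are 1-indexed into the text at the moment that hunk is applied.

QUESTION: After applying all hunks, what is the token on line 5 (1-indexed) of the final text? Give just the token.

Hunk 1: at line 3 remove [ejy,oxqp,lsw] add [gbk,iljk,qnrfo] -> 12 lines: besmd ckon qur hxzyr gbk iljk qnrfo skur ztdu yqhw rlv tkjz
Hunk 2: at line 7 remove [skur,ztdu] add [xdyr,hvlq] -> 12 lines: besmd ckon qur hxzyr gbk iljk qnrfo xdyr hvlq yqhw rlv tkjz
Hunk 3: at line 2 remove [qur] add [klkpw] -> 12 lines: besmd ckon klkpw hxzyr gbk iljk qnrfo xdyr hvlq yqhw rlv tkjz
Hunk 4: at line 2 remove [hxzyr,gbk] add [gryz,ekvg] -> 12 lines: besmd ckon klkpw gryz ekvg iljk qnrfo xdyr hvlq yqhw rlv tkjz
Hunk 5: at line 1 remove [ckon] add [rymbd,awdmv] -> 13 lines: besmd rymbd awdmv klkpw gryz ekvg iljk qnrfo xdyr hvlq yqhw rlv tkjz
Hunk 6: at line 7 remove [qnrfo] add [sgc,bqvb,ufe] -> 15 lines: besmd rymbd awdmv klkpw gryz ekvg iljk sgc bqvb ufe xdyr hvlq yqhw rlv tkjz
Final line 5: gryz

Answer: gryz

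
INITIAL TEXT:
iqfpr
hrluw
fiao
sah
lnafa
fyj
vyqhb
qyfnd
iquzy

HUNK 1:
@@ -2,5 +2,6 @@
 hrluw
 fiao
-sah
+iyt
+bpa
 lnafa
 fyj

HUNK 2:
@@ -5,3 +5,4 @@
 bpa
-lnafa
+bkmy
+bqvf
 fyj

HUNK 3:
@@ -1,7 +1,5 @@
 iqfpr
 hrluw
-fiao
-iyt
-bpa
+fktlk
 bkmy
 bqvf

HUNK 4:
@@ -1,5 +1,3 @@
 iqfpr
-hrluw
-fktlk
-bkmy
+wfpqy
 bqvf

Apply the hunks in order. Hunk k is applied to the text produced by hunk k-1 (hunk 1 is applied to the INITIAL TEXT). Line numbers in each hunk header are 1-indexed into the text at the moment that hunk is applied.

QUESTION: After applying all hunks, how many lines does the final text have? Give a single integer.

Hunk 1: at line 2 remove [sah] add [iyt,bpa] -> 10 lines: iqfpr hrluw fiao iyt bpa lnafa fyj vyqhb qyfnd iquzy
Hunk 2: at line 5 remove [lnafa] add [bkmy,bqvf] -> 11 lines: iqfpr hrluw fiao iyt bpa bkmy bqvf fyj vyqhb qyfnd iquzy
Hunk 3: at line 1 remove [fiao,iyt,bpa] add [fktlk] -> 9 lines: iqfpr hrluw fktlk bkmy bqvf fyj vyqhb qyfnd iquzy
Hunk 4: at line 1 remove [hrluw,fktlk,bkmy] add [wfpqy] -> 7 lines: iqfpr wfpqy bqvf fyj vyqhb qyfnd iquzy
Final line count: 7

Answer: 7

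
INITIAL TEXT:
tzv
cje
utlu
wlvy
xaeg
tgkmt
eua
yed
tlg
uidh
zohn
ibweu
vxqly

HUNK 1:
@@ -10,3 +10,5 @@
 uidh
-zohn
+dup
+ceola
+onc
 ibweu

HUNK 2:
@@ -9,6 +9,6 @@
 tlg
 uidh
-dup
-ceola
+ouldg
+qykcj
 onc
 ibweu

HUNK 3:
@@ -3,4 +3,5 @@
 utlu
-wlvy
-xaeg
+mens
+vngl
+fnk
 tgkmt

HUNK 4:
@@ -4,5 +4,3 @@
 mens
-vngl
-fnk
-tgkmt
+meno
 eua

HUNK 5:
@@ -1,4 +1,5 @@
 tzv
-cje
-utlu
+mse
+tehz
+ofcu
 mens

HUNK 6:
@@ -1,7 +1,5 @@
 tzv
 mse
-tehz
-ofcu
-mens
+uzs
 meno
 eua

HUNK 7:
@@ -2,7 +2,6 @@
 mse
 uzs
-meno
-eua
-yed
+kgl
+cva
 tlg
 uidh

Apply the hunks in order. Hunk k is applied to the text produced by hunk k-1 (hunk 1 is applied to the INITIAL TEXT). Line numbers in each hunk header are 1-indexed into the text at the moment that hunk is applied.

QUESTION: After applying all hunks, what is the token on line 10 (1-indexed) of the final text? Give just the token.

Hunk 1: at line 10 remove [zohn] add [dup,ceola,onc] -> 15 lines: tzv cje utlu wlvy xaeg tgkmt eua yed tlg uidh dup ceola onc ibweu vxqly
Hunk 2: at line 9 remove [dup,ceola] add [ouldg,qykcj] -> 15 lines: tzv cje utlu wlvy xaeg tgkmt eua yed tlg uidh ouldg qykcj onc ibweu vxqly
Hunk 3: at line 3 remove [wlvy,xaeg] add [mens,vngl,fnk] -> 16 lines: tzv cje utlu mens vngl fnk tgkmt eua yed tlg uidh ouldg qykcj onc ibweu vxqly
Hunk 4: at line 4 remove [vngl,fnk,tgkmt] add [meno] -> 14 lines: tzv cje utlu mens meno eua yed tlg uidh ouldg qykcj onc ibweu vxqly
Hunk 5: at line 1 remove [cje,utlu] add [mse,tehz,ofcu] -> 15 lines: tzv mse tehz ofcu mens meno eua yed tlg uidh ouldg qykcj onc ibweu vxqly
Hunk 6: at line 1 remove [tehz,ofcu,mens] add [uzs] -> 13 lines: tzv mse uzs meno eua yed tlg uidh ouldg qykcj onc ibweu vxqly
Hunk 7: at line 2 remove [meno,eua,yed] add [kgl,cva] -> 12 lines: tzv mse uzs kgl cva tlg uidh ouldg qykcj onc ibweu vxqly
Final line 10: onc

Answer: onc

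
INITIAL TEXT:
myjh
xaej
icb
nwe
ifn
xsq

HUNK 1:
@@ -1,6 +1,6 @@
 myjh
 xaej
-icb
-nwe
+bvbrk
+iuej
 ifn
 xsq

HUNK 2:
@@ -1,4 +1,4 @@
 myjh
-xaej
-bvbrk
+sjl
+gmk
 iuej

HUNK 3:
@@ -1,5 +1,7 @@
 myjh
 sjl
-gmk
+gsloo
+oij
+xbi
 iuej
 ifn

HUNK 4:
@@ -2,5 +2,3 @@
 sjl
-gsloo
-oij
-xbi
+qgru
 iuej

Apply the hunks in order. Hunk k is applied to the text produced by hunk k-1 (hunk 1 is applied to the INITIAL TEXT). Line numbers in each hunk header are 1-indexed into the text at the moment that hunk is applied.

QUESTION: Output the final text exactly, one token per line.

Answer: myjh
sjl
qgru
iuej
ifn
xsq

Derivation:
Hunk 1: at line 1 remove [icb,nwe] add [bvbrk,iuej] -> 6 lines: myjh xaej bvbrk iuej ifn xsq
Hunk 2: at line 1 remove [xaej,bvbrk] add [sjl,gmk] -> 6 lines: myjh sjl gmk iuej ifn xsq
Hunk 3: at line 1 remove [gmk] add [gsloo,oij,xbi] -> 8 lines: myjh sjl gsloo oij xbi iuej ifn xsq
Hunk 4: at line 2 remove [gsloo,oij,xbi] add [qgru] -> 6 lines: myjh sjl qgru iuej ifn xsq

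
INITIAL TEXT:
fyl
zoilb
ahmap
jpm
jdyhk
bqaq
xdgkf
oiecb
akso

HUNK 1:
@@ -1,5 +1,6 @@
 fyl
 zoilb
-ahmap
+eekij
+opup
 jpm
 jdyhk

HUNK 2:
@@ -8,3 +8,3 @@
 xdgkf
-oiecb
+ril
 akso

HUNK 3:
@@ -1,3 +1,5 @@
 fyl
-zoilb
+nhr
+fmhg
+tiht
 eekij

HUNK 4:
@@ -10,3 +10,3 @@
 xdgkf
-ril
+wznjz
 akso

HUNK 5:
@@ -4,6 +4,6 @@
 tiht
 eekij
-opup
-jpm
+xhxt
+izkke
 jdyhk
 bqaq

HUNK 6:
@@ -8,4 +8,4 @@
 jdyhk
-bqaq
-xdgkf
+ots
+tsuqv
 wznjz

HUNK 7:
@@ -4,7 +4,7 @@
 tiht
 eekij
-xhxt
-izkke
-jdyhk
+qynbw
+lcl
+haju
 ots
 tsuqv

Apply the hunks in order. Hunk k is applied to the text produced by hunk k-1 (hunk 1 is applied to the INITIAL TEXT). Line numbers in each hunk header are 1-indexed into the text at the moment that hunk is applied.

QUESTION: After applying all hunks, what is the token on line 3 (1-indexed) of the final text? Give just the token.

Answer: fmhg

Derivation:
Hunk 1: at line 1 remove [ahmap] add [eekij,opup] -> 10 lines: fyl zoilb eekij opup jpm jdyhk bqaq xdgkf oiecb akso
Hunk 2: at line 8 remove [oiecb] add [ril] -> 10 lines: fyl zoilb eekij opup jpm jdyhk bqaq xdgkf ril akso
Hunk 3: at line 1 remove [zoilb] add [nhr,fmhg,tiht] -> 12 lines: fyl nhr fmhg tiht eekij opup jpm jdyhk bqaq xdgkf ril akso
Hunk 4: at line 10 remove [ril] add [wznjz] -> 12 lines: fyl nhr fmhg tiht eekij opup jpm jdyhk bqaq xdgkf wznjz akso
Hunk 5: at line 4 remove [opup,jpm] add [xhxt,izkke] -> 12 lines: fyl nhr fmhg tiht eekij xhxt izkke jdyhk bqaq xdgkf wznjz akso
Hunk 6: at line 8 remove [bqaq,xdgkf] add [ots,tsuqv] -> 12 lines: fyl nhr fmhg tiht eekij xhxt izkke jdyhk ots tsuqv wznjz akso
Hunk 7: at line 4 remove [xhxt,izkke,jdyhk] add [qynbw,lcl,haju] -> 12 lines: fyl nhr fmhg tiht eekij qynbw lcl haju ots tsuqv wznjz akso
Final line 3: fmhg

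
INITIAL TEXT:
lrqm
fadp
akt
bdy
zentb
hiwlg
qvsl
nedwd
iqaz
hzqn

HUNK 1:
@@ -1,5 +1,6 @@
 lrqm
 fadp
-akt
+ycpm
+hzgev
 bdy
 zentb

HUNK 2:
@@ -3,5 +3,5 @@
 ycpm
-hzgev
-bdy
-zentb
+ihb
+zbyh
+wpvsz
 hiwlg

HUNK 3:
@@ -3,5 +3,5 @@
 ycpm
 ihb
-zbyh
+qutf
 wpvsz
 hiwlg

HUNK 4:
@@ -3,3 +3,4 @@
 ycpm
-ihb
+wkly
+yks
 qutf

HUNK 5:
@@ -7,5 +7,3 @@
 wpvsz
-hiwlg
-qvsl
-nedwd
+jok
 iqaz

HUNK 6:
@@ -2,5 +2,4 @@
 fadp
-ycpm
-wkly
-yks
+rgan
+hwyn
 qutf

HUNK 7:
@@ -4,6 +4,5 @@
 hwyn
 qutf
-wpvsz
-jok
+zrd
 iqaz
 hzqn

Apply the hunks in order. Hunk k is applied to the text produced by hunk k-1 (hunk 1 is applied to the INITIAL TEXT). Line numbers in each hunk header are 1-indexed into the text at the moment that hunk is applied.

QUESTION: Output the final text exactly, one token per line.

Answer: lrqm
fadp
rgan
hwyn
qutf
zrd
iqaz
hzqn

Derivation:
Hunk 1: at line 1 remove [akt] add [ycpm,hzgev] -> 11 lines: lrqm fadp ycpm hzgev bdy zentb hiwlg qvsl nedwd iqaz hzqn
Hunk 2: at line 3 remove [hzgev,bdy,zentb] add [ihb,zbyh,wpvsz] -> 11 lines: lrqm fadp ycpm ihb zbyh wpvsz hiwlg qvsl nedwd iqaz hzqn
Hunk 3: at line 3 remove [zbyh] add [qutf] -> 11 lines: lrqm fadp ycpm ihb qutf wpvsz hiwlg qvsl nedwd iqaz hzqn
Hunk 4: at line 3 remove [ihb] add [wkly,yks] -> 12 lines: lrqm fadp ycpm wkly yks qutf wpvsz hiwlg qvsl nedwd iqaz hzqn
Hunk 5: at line 7 remove [hiwlg,qvsl,nedwd] add [jok] -> 10 lines: lrqm fadp ycpm wkly yks qutf wpvsz jok iqaz hzqn
Hunk 6: at line 2 remove [ycpm,wkly,yks] add [rgan,hwyn] -> 9 lines: lrqm fadp rgan hwyn qutf wpvsz jok iqaz hzqn
Hunk 7: at line 4 remove [wpvsz,jok] add [zrd] -> 8 lines: lrqm fadp rgan hwyn qutf zrd iqaz hzqn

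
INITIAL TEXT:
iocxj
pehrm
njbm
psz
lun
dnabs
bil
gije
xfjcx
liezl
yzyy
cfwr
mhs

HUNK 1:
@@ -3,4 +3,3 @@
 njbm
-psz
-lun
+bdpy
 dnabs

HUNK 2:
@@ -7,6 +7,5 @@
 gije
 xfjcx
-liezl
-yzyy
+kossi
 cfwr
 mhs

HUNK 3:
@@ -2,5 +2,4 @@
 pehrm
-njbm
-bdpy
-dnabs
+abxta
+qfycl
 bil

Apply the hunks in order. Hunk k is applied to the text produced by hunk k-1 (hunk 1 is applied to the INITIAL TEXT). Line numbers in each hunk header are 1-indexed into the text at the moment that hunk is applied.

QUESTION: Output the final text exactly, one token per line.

Answer: iocxj
pehrm
abxta
qfycl
bil
gije
xfjcx
kossi
cfwr
mhs

Derivation:
Hunk 1: at line 3 remove [psz,lun] add [bdpy] -> 12 lines: iocxj pehrm njbm bdpy dnabs bil gije xfjcx liezl yzyy cfwr mhs
Hunk 2: at line 7 remove [liezl,yzyy] add [kossi] -> 11 lines: iocxj pehrm njbm bdpy dnabs bil gije xfjcx kossi cfwr mhs
Hunk 3: at line 2 remove [njbm,bdpy,dnabs] add [abxta,qfycl] -> 10 lines: iocxj pehrm abxta qfycl bil gije xfjcx kossi cfwr mhs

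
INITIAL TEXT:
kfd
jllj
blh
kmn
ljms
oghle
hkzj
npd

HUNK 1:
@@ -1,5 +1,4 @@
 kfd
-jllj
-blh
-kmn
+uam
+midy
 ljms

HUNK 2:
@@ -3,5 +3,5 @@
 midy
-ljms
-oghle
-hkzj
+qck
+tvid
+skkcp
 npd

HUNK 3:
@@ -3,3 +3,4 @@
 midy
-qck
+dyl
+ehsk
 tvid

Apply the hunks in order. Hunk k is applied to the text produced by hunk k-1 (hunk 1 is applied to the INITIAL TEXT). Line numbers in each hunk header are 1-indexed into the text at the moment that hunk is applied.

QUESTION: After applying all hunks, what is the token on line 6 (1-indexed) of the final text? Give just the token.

Answer: tvid

Derivation:
Hunk 1: at line 1 remove [jllj,blh,kmn] add [uam,midy] -> 7 lines: kfd uam midy ljms oghle hkzj npd
Hunk 2: at line 3 remove [ljms,oghle,hkzj] add [qck,tvid,skkcp] -> 7 lines: kfd uam midy qck tvid skkcp npd
Hunk 3: at line 3 remove [qck] add [dyl,ehsk] -> 8 lines: kfd uam midy dyl ehsk tvid skkcp npd
Final line 6: tvid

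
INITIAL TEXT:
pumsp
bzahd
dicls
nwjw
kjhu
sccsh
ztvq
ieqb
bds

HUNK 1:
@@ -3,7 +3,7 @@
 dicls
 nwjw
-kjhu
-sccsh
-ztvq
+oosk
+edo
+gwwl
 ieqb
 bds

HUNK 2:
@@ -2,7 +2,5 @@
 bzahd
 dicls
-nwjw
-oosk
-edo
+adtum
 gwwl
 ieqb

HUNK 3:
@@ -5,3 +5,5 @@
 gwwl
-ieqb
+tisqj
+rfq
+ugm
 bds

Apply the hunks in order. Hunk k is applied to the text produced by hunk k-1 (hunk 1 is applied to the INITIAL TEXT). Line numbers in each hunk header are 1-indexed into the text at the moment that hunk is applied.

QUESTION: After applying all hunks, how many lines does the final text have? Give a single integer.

Answer: 9

Derivation:
Hunk 1: at line 3 remove [kjhu,sccsh,ztvq] add [oosk,edo,gwwl] -> 9 lines: pumsp bzahd dicls nwjw oosk edo gwwl ieqb bds
Hunk 2: at line 2 remove [nwjw,oosk,edo] add [adtum] -> 7 lines: pumsp bzahd dicls adtum gwwl ieqb bds
Hunk 3: at line 5 remove [ieqb] add [tisqj,rfq,ugm] -> 9 lines: pumsp bzahd dicls adtum gwwl tisqj rfq ugm bds
Final line count: 9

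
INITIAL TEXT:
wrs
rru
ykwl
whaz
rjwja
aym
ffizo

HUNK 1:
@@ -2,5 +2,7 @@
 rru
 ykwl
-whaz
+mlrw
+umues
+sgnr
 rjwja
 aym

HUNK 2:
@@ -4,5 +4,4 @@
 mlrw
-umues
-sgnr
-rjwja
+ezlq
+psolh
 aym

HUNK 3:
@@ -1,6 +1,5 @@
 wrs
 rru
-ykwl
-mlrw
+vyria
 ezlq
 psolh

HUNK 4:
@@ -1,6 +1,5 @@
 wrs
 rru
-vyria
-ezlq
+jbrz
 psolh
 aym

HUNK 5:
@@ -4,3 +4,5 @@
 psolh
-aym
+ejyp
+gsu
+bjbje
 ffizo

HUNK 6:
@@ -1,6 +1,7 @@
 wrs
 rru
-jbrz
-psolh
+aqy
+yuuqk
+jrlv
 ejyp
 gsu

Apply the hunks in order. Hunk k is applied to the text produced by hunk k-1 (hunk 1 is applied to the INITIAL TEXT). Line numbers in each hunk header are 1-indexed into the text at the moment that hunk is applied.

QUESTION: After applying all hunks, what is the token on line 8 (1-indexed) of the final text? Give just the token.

Answer: bjbje

Derivation:
Hunk 1: at line 2 remove [whaz] add [mlrw,umues,sgnr] -> 9 lines: wrs rru ykwl mlrw umues sgnr rjwja aym ffizo
Hunk 2: at line 4 remove [umues,sgnr,rjwja] add [ezlq,psolh] -> 8 lines: wrs rru ykwl mlrw ezlq psolh aym ffizo
Hunk 3: at line 1 remove [ykwl,mlrw] add [vyria] -> 7 lines: wrs rru vyria ezlq psolh aym ffizo
Hunk 4: at line 1 remove [vyria,ezlq] add [jbrz] -> 6 lines: wrs rru jbrz psolh aym ffizo
Hunk 5: at line 4 remove [aym] add [ejyp,gsu,bjbje] -> 8 lines: wrs rru jbrz psolh ejyp gsu bjbje ffizo
Hunk 6: at line 1 remove [jbrz,psolh] add [aqy,yuuqk,jrlv] -> 9 lines: wrs rru aqy yuuqk jrlv ejyp gsu bjbje ffizo
Final line 8: bjbje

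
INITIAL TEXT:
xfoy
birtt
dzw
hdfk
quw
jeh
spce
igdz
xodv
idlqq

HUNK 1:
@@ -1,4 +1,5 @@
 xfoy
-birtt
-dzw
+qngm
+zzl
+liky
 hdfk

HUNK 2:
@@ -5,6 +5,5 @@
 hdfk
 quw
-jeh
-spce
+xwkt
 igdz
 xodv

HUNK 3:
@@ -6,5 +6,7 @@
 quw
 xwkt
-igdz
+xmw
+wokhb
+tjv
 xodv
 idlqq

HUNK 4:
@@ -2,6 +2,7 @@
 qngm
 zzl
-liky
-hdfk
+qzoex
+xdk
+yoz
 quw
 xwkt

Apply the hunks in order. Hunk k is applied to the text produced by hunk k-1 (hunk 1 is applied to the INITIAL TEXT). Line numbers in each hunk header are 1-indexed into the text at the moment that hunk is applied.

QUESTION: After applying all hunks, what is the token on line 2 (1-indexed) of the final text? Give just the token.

Answer: qngm

Derivation:
Hunk 1: at line 1 remove [birtt,dzw] add [qngm,zzl,liky] -> 11 lines: xfoy qngm zzl liky hdfk quw jeh spce igdz xodv idlqq
Hunk 2: at line 5 remove [jeh,spce] add [xwkt] -> 10 lines: xfoy qngm zzl liky hdfk quw xwkt igdz xodv idlqq
Hunk 3: at line 6 remove [igdz] add [xmw,wokhb,tjv] -> 12 lines: xfoy qngm zzl liky hdfk quw xwkt xmw wokhb tjv xodv idlqq
Hunk 4: at line 2 remove [liky,hdfk] add [qzoex,xdk,yoz] -> 13 lines: xfoy qngm zzl qzoex xdk yoz quw xwkt xmw wokhb tjv xodv idlqq
Final line 2: qngm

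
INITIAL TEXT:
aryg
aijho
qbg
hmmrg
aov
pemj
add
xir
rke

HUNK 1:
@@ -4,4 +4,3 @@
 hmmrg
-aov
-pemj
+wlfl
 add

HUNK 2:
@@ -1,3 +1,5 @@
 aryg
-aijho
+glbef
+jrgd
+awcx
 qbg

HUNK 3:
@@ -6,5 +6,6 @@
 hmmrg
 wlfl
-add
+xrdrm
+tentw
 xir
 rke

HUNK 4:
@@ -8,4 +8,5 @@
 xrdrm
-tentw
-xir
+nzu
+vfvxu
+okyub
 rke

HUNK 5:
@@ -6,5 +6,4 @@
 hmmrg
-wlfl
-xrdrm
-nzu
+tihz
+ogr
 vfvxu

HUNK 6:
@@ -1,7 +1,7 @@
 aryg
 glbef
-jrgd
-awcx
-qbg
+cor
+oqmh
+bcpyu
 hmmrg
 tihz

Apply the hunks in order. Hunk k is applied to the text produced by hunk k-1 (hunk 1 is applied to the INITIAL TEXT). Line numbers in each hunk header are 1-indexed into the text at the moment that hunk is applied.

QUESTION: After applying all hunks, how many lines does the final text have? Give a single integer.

Hunk 1: at line 4 remove [aov,pemj] add [wlfl] -> 8 lines: aryg aijho qbg hmmrg wlfl add xir rke
Hunk 2: at line 1 remove [aijho] add [glbef,jrgd,awcx] -> 10 lines: aryg glbef jrgd awcx qbg hmmrg wlfl add xir rke
Hunk 3: at line 6 remove [add] add [xrdrm,tentw] -> 11 lines: aryg glbef jrgd awcx qbg hmmrg wlfl xrdrm tentw xir rke
Hunk 4: at line 8 remove [tentw,xir] add [nzu,vfvxu,okyub] -> 12 lines: aryg glbef jrgd awcx qbg hmmrg wlfl xrdrm nzu vfvxu okyub rke
Hunk 5: at line 6 remove [wlfl,xrdrm,nzu] add [tihz,ogr] -> 11 lines: aryg glbef jrgd awcx qbg hmmrg tihz ogr vfvxu okyub rke
Hunk 6: at line 1 remove [jrgd,awcx,qbg] add [cor,oqmh,bcpyu] -> 11 lines: aryg glbef cor oqmh bcpyu hmmrg tihz ogr vfvxu okyub rke
Final line count: 11

Answer: 11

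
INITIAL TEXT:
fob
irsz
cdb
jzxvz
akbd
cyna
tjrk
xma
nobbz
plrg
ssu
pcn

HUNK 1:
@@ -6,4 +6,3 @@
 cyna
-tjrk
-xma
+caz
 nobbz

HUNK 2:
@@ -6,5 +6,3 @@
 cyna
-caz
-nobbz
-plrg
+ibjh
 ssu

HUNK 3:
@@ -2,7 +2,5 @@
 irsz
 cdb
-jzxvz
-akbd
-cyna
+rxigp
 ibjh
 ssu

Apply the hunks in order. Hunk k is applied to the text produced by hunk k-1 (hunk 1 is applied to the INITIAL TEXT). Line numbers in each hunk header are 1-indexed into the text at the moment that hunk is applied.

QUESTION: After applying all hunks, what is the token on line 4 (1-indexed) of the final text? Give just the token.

Answer: rxigp

Derivation:
Hunk 1: at line 6 remove [tjrk,xma] add [caz] -> 11 lines: fob irsz cdb jzxvz akbd cyna caz nobbz plrg ssu pcn
Hunk 2: at line 6 remove [caz,nobbz,plrg] add [ibjh] -> 9 lines: fob irsz cdb jzxvz akbd cyna ibjh ssu pcn
Hunk 3: at line 2 remove [jzxvz,akbd,cyna] add [rxigp] -> 7 lines: fob irsz cdb rxigp ibjh ssu pcn
Final line 4: rxigp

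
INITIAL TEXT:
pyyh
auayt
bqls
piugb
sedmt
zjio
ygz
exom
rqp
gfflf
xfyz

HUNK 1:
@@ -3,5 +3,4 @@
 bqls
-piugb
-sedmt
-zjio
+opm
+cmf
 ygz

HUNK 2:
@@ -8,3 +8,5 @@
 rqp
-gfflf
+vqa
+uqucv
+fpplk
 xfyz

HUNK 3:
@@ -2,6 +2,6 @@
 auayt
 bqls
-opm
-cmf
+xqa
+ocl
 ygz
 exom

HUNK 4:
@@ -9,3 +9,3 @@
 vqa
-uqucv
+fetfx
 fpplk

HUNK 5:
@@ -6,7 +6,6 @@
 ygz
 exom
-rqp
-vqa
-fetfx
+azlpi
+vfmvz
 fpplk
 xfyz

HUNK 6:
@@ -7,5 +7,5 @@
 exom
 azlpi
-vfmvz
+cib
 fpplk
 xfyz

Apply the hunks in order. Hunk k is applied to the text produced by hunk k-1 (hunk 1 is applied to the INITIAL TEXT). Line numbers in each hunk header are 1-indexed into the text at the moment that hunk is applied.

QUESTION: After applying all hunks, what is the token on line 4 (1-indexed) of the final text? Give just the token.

Hunk 1: at line 3 remove [piugb,sedmt,zjio] add [opm,cmf] -> 10 lines: pyyh auayt bqls opm cmf ygz exom rqp gfflf xfyz
Hunk 2: at line 8 remove [gfflf] add [vqa,uqucv,fpplk] -> 12 lines: pyyh auayt bqls opm cmf ygz exom rqp vqa uqucv fpplk xfyz
Hunk 3: at line 2 remove [opm,cmf] add [xqa,ocl] -> 12 lines: pyyh auayt bqls xqa ocl ygz exom rqp vqa uqucv fpplk xfyz
Hunk 4: at line 9 remove [uqucv] add [fetfx] -> 12 lines: pyyh auayt bqls xqa ocl ygz exom rqp vqa fetfx fpplk xfyz
Hunk 5: at line 6 remove [rqp,vqa,fetfx] add [azlpi,vfmvz] -> 11 lines: pyyh auayt bqls xqa ocl ygz exom azlpi vfmvz fpplk xfyz
Hunk 6: at line 7 remove [vfmvz] add [cib] -> 11 lines: pyyh auayt bqls xqa ocl ygz exom azlpi cib fpplk xfyz
Final line 4: xqa

Answer: xqa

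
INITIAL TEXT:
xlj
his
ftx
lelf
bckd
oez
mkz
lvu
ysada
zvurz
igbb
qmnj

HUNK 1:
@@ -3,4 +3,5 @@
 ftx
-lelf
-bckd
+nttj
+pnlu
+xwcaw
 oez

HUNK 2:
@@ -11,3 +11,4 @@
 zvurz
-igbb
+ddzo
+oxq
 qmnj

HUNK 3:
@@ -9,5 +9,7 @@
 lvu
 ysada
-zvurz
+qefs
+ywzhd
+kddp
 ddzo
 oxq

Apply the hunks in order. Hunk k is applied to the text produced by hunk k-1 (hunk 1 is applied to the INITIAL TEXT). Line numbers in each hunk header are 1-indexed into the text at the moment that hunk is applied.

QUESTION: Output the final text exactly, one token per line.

Hunk 1: at line 3 remove [lelf,bckd] add [nttj,pnlu,xwcaw] -> 13 lines: xlj his ftx nttj pnlu xwcaw oez mkz lvu ysada zvurz igbb qmnj
Hunk 2: at line 11 remove [igbb] add [ddzo,oxq] -> 14 lines: xlj his ftx nttj pnlu xwcaw oez mkz lvu ysada zvurz ddzo oxq qmnj
Hunk 3: at line 9 remove [zvurz] add [qefs,ywzhd,kddp] -> 16 lines: xlj his ftx nttj pnlu xwcaw oez mkz lvu ysada qefs ywzhd kddp ddzo oxq qmnj

Answer: xlj
his
ftx
nttj
pnlu
xwcaw
oez
mkz
lvu
ysada
qefs
ywzhd
kddp
ddzo
oxq
qmnj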